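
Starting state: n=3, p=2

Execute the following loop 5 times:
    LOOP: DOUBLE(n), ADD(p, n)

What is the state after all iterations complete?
n=96, p=188

Iteration trace:
Start: n=3, p=2
After iteration 1: n=6, p=8
After iteration 2: n=12, p=20
After iteration 3: n=24, p=44
After iteration 4: n=48, p=92
After iteration 5: n=96, p=188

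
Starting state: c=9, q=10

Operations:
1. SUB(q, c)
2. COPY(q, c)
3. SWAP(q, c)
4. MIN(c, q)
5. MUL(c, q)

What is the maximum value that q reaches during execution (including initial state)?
10

Values of q at each step:
Initial: q = 10 ← maximum
After step 1: q = 1
After step 2: q = 9
After step 3: q = 9
After step 4: q = 9
After step 5: q = 9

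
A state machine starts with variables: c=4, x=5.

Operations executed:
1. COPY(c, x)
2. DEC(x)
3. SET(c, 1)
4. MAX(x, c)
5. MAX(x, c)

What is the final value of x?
x = 4

Tracing execution:
Step 1: COPY(c, x) → x = 5
Step 2: DEC(x) → x = 4
Step 3: SET(c, 1) → x = 4
Step 4: MAX(x, c) → x = 4
Step 5: MAX(x, c) → x = 4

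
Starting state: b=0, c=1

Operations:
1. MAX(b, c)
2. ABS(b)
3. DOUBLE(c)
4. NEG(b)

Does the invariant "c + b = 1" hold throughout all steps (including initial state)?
No, violated after step 1

The invariant is violated after step 1.

State at each step:
Initial: b=0, c=1
After step 1: b=1, c=1
After step 2: b=1, c=1
After step 3: b=1, c=2
After step 4: b=-1, c=2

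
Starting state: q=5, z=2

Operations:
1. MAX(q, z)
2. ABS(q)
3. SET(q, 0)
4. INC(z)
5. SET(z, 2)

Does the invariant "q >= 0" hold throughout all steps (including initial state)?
Yes

The invariant holds at every step.

State at each step:
Initial: q=5, z=2
After step 1: q=5, z=2
After step 2: q=5, z=2
After step 3: q=0, z=2
After step 4: q=0, z=3
After step 5: q=0, z=2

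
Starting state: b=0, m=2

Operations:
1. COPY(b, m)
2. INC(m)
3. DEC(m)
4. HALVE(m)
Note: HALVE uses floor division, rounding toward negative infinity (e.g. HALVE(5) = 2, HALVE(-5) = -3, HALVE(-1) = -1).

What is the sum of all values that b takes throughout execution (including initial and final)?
8

Values of b at each step:
Initial: b = 0
After step 1: b = 2
After step 2: b = 2
After step 3: b = 2
After step 4: b = 2
Sum = 0 + 2 + 2 + 2 + 2 = 8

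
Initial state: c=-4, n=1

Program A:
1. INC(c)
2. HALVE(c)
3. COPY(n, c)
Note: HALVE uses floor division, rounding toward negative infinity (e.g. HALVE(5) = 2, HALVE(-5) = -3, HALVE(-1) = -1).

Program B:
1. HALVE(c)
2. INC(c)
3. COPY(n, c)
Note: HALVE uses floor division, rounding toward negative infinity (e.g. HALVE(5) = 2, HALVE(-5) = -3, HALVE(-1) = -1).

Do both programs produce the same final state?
No

Program A final state: c=-2, n=-2
Program B final state: c=-1, n=-1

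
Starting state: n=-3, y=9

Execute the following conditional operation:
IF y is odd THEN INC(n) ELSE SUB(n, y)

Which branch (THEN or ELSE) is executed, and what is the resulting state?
Branch: THEN, Final state: n=-2, y=9

Evaluating condition: y is odd
Condition is True, so THEN branch executes
After INC(n): n=-2, y=9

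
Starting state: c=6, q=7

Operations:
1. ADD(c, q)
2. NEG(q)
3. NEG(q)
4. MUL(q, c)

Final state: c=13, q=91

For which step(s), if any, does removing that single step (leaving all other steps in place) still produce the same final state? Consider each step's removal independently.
None - removing any single step changes the final result

Testing removal of each single step:
Without step 1: final = c=6, q=42 (different)
Without step 2: final = c=13, q=-91 (different)
Without step 3: final = c=13, q=-91 (different)
Without step 4: final = c=13, q=7 (different)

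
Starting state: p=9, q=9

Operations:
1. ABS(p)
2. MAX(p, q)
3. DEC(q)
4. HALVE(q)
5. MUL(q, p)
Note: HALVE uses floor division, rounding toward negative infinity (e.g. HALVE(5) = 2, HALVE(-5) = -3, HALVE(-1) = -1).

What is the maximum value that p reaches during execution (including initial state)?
9

Values of p at each step:
Initial: p = 9 ← maximum
After step 1: p = 9
After step 2: p = 9
After step 3: p = 9
After step 4: p = 9
After step 5: p = 9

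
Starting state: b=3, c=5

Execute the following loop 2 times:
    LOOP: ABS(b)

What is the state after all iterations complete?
b=3, c=5

Iteration trace:
Start: b=3, c=5
After iteration 1: b=3, c=5
After iteration 2: b=3, c=5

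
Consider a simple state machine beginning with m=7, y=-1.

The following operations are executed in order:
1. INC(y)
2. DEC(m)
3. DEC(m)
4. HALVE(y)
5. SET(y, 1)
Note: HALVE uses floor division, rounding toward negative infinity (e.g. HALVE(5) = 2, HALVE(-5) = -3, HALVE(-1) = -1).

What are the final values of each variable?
{m: 5, y: 1}

Step-by-step execution:
Initial: m=7, y=-1
After step 1 (INC(y)): m=7, y=0
After step 2 (DEC(m)): m=6, y=0
After step 3 (DEC(m)): m=5, y=0
After step 4 (HALVE(y)): m=5, y=0
After step 5 (SET(y, 1)): m=5, y=1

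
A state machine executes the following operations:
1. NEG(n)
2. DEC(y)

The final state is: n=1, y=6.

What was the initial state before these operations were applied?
n=-1, y=7

Working backwards:
Final state: n=1, y=6
Before step 2 (DEC(y)): n=1, y=7
Before step 1 (NEG(n)): n=-1, y=7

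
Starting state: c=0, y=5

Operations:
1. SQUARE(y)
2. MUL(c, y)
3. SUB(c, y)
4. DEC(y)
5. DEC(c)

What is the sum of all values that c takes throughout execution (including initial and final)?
-76

Values of c at each step:
Initial: c = 0
After step 1: c = 0
After step 2: c = 0
After step 3: c = -25
After step 4: c = -25
After step 5: c = -26
Sum = 0 + 0 + 0 + -25 + -25 + -26 = -76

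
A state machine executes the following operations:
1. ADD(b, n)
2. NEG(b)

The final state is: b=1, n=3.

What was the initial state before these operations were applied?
b=-4, n=3

Working backwards:
Final state: b=1, n=3
Before step 2 (NEG(b)): b=-1, n=3
Before step 1 (ADD(b, n)): b=-4, n=3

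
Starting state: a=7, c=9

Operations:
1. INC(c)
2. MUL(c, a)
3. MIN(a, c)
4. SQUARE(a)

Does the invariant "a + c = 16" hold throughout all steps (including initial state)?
No, violated after step 1

The invariant is violated after step 1.

State at each step:
Initial: a=7, c=9
After step 1: a=7, c=10
After step 2: a=7, c=70
After step 3: a=7, c=70
After step 4: a=49, c=70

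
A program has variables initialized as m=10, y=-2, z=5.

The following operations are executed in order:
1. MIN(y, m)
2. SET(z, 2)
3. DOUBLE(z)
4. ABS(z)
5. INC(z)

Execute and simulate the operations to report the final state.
{m: 10, y: -2, z: 5}

Step-by-step execution:
Initial: m=10, y=-2, z=5
After step 1 (MIN(y, m)): m=10, y=-2, z=5
After step 2 (SET(z, 2)): m=10, y=-2, z=2
After step 3 (DOUBLE(z)): m=10, y=-2, z=4
After step 4 (ABS(z)): m=10, y=-2, z=4
After step 5 (INC(z)): m=10, y=-2, z=5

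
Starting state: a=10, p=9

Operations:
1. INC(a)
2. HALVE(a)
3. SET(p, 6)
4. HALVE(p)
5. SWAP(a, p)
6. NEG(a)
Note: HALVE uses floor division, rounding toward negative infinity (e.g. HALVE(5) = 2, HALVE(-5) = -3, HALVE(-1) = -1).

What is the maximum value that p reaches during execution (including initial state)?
9

Values of p at each step:
Initial: p = 9 ← maximum
After step 1: p = 9
After step 2: p = 9
After step 3: p = 6
After step 4: p = 3
After step 5: p = 5
After step 6: p = 5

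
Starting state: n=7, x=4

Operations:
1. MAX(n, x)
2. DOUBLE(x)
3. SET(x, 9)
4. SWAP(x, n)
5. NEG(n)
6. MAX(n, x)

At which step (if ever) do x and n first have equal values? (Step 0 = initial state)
Step 6

x and n first become equal after step 6.

Comparing values at each step:
Initial: x=4, n=7
After step 1: x=4, n=7
After step 2: x=8, n=7
After step 3: x=9, n=7
After step 4: x=7, n=9
After step 5: x=7, n=-9
After step 6: x=7, n=7 ← equal!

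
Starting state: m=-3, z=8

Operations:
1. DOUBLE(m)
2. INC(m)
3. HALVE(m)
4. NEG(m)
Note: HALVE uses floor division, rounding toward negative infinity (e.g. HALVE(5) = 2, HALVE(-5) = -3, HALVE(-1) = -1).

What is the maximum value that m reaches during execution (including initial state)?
3

Values of m at each step:
Initial: m = -3
After step 1: m = -6
After step 2: m = -5
After step 3: m = -3
After step 4: m = 3 ← maximum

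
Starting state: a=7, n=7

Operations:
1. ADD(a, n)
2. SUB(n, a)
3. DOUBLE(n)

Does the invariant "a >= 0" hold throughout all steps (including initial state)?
Yes

The invariant holds at every step.

State at each step:
Initial: a=7, n=7
After step 1: a=14, n=7
After step 2: a=14, n=-7
After step 3: a=14, n=-14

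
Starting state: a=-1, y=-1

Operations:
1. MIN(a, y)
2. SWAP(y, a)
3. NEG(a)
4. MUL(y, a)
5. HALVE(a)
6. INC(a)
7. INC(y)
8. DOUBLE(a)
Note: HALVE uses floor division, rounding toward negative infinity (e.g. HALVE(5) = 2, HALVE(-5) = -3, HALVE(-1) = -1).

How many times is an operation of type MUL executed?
1

Counting MUL operations:
Step 4: MUL(y, a) ← MUL
Total: 1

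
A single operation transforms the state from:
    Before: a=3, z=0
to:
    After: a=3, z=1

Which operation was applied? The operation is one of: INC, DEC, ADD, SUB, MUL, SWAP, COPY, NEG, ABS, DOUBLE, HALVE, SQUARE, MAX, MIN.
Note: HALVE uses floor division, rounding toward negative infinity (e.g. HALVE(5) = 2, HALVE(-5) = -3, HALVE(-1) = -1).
INC(z)

Analyzing the change:
Before: a=3, z=0
After: a=3, z=1
Variable z changed from 0 to 1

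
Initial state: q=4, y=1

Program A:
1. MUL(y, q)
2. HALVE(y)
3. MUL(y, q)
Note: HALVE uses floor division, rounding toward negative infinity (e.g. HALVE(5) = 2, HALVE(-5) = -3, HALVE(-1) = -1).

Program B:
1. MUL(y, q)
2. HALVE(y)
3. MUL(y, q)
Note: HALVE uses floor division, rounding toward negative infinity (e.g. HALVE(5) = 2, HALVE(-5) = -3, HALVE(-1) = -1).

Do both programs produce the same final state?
Yes

Program A final state: q=4, y=8
Program B final state: q=4, y=8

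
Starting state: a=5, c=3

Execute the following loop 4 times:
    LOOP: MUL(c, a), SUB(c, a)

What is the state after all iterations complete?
a=5, c=1095

Iteration trace:
Start: a=5, c=3
After iteration 1: a=5, c=10
After iteration 2: a=5, c=45
After iteration 3: a=5, c=220
After iteration 4: a=5, c=1095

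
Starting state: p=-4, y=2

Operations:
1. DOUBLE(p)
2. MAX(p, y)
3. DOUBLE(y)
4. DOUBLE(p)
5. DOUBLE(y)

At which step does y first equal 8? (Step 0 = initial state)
Step 5

Tracing y:
Initial: y = 2
After step 1: y = 2
After step 2: y = 2
After step 3: y = 4
After step 4: y = 4
After step 5: y = 8 ← first occurrence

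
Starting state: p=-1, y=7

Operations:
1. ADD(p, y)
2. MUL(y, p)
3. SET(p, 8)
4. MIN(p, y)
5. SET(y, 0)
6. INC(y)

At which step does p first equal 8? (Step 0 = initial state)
Step 3

Tracing p:
Initial: p = -1
After step 1: p = 6
After step 2: p = 6
After step 3: p = 8 ← first occurrence
After step 4: p = 8
After step 5: p = 8
After step 6: p = 8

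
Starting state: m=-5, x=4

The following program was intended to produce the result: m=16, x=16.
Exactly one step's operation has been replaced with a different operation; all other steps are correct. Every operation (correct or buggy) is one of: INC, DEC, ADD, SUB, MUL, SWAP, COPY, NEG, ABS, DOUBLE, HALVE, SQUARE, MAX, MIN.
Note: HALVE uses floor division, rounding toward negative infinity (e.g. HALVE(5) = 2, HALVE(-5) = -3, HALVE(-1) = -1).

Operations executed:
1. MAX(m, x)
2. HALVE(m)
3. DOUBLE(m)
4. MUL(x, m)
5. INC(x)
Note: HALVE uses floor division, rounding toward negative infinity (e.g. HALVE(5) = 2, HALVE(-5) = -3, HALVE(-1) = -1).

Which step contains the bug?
Step 5

Trace with buggy code:
Initial: m=-5, x=4
After step 1: m=4, x=4
After step 2: m=2, x=4
After step 3: m=4, x=4
After step 4: m=4, x=16
After step 5: m=4, x=17
Actual final m=4, x=17 ≠ expected m=16, x=16.
Step 5 is the only position where a single-operation replacement can produce the expected result.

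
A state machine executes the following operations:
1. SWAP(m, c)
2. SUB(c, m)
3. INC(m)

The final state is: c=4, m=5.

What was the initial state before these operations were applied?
c=4, m=8

Working backwards:
Final state: c=4, m=5
Before step 3 (INC(m)): c=4, m=4
Before step 2 (SUB(c, m)): c=8, m=4
Before step 1 (SWAP(m, c)): c=4, m=8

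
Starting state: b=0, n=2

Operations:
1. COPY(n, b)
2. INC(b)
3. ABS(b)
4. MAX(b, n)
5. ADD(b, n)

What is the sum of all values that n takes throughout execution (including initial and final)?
2

Values of n at each step:
Initial: n = 2
After step 1: n = 0
After step 2: n = 0
After step 3: n = 0
After step 4: n = 0
After step 5: n = 0
Sum = 2 + 0 + 0 + 0 + 0 + 0 = 2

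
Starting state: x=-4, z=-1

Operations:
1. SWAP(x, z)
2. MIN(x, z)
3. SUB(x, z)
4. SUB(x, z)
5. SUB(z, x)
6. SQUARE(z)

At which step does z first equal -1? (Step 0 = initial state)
Step 0

Tracing z:
Initial: z = -1 ← first occurrence
After step 1: z = -4
After step 2: z = -4
After step 3: z = -4
After step 4: z = -4
After step 5: z = -8
After step 6: z = 64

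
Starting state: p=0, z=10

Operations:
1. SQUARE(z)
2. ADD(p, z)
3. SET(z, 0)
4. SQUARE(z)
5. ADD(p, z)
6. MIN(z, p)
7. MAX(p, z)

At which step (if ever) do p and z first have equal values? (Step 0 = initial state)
Step 2

p and z first become equal after step 2.

Comparing values at each step:
Initial: p=0, z=10
After step 1: p=0, z=100
After step 2: p=100, z=100 ← equal!
After step 3: p=100, z=0
After step 4: p=100, z=0
After step 5: p=100, z=0
After step 6: p=100, z=0
After step 7: p=100, z=0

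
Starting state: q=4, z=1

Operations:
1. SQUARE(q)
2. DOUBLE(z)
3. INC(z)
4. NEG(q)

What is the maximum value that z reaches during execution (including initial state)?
3

Values of z at each step:
Initial: z = 1
After step 1: z = 1
After step 2: z = 2
After step 3: z = 3 ← maximum
After step 4: z = 3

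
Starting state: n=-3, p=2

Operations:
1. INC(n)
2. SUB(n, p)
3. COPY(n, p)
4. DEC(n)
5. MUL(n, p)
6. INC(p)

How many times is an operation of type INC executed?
2

Counting INC operations:
Step 1: INC(n) ← INC
Step 6: INC(p) ← INC
Total: 2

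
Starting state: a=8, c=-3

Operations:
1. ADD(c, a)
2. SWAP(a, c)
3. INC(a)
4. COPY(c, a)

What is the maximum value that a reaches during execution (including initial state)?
8

Values of a at each step:
Initial: a = 8 ← maximum
After step 1: a = 8
After step 2: a = 5
After step 3: a = 6
After step 4: a = 6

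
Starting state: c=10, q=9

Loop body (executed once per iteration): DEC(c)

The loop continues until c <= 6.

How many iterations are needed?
4

Tracing iterations:
Initial: c=10, q=9
After iteration 1: c=9, q=9
After iteration 2: c=8, q=9
After iteration 3: c=7, q=9
After iteration 4: c=6, q=9
c <= 6 now holds, so the loop exits after 4 iterations.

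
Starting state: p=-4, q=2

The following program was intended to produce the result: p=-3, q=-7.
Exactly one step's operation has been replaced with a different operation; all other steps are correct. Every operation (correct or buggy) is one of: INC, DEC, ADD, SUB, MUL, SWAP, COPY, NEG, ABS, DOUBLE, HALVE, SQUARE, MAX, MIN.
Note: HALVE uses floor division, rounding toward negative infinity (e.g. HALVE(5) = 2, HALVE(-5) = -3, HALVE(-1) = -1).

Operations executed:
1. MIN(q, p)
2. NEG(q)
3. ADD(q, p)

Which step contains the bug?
Step 2

Trace with buggy code:
Initial: p=-4, q=2
After step 1: p=-4, q=-4
After step 2: p=-4, q=4
After step 3: p=-4, q=0
Actual final p=-4, q=0 ≠ expected p=-3, q=-7.
Step 2 is the only position where a single-operation replacement can produce the expected result.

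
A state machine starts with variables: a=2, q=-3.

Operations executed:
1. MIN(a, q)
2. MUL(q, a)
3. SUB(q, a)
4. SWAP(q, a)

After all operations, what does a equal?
a = 12

Tracing execution:
Step 1: MIN(a, q) → a = -3
Step 2: MUL(q, a) → a = -3
Step 3: SUB(q, a) → a = -3
Step 4: SWAP(q, a) → a = 12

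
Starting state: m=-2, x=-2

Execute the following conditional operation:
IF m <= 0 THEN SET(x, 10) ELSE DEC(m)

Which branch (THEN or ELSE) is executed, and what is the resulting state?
Branch: THEN, Final state: m=-2, x=10

Evaluating condition: m <= 0
m = -2
Condition is True, so THEN branch executes
After SET(x, 10): m=-2, x=10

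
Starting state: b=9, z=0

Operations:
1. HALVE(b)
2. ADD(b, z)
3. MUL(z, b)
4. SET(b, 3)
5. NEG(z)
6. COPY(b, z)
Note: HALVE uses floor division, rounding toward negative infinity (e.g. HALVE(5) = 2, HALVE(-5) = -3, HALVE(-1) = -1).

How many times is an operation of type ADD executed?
1

Counting ADD operations:
Step 2: ADD(b, z) ← ADD
Total: 1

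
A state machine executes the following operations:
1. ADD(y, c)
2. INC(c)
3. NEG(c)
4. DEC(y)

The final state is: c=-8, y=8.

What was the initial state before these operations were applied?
c=7, y=2

Working backwards:
Final state: c=-8, y=8
Before step 4 (DEC(y)): c=-8, y=9
Before step 3 (NEG(c)): c=8, y=9
Before step 2 (INC(c)): c=7, y=9
Before step 1 (ADD(y, c)): c=7, y=2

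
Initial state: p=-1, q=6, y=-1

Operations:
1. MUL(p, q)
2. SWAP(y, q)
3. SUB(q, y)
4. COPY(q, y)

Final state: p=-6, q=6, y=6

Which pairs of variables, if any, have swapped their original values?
None

Comparing initial and final values:
y: -1 → 6
q: 6 → 6
p: -1 → -6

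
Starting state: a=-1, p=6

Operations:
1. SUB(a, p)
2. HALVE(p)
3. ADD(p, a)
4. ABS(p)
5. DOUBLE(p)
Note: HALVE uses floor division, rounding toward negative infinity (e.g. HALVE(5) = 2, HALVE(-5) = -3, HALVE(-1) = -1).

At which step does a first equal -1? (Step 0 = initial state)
Step 0

Tracing a:
Initial: a = -1 ← first occurrence
After step 1: a = -7
After step 2: a = -7
After step 3: a = -7
After step 4: a = -7
After step 5: a = -7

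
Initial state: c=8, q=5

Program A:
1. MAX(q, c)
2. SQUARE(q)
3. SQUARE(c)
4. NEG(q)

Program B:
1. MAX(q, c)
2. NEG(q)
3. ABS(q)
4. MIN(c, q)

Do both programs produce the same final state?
No

Program A final state: c=64, q=-64
Program B final state: c=8, q=8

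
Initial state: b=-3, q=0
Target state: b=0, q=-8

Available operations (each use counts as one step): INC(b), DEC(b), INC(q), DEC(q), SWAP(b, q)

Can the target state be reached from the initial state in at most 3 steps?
No

The target state cannot be reached within 3 steps.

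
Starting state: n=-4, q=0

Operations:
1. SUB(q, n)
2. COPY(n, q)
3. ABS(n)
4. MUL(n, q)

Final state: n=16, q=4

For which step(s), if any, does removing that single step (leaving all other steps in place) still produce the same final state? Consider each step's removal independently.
Step(s) 2, 3

Testing removal of each single step:
Without step 1: final = n=0, q=0 (different)
Without step 2: final = n=16, q=4 (same)
Without step 3: final = n=16, q=4 (same)
Without step 4: final = n=4, q=4 (different)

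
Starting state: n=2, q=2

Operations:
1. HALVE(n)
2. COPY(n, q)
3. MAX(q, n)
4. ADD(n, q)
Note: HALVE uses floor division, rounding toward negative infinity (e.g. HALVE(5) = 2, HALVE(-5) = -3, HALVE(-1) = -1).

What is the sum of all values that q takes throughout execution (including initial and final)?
10

Values of q at each step:
Initial: q = 2
After step 1: q = 2
After step 2: q = 2
After step 3: q = 2
After step 4: q = 2
Sum = 2 + 2 + 2 + 2 + 2 = 10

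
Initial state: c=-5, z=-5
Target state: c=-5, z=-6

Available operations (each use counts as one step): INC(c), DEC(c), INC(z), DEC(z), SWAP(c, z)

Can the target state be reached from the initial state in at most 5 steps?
Yes

Path (1 step): DEC(z)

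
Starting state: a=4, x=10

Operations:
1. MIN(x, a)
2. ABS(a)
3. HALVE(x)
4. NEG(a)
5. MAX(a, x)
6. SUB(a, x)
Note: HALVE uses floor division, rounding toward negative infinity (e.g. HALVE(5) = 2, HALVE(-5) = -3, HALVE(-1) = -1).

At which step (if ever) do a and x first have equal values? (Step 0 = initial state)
Step 1

a and x first become equal after step 1.

Comparing values at each step:
Initial: a=4, x=10
After step 1: a=4, x=4 ← equal!
After step 2: a=4, x=4 ← equal!
After step 3: a=4, x=2
After step 4: a=-4, x=2
After step 5: a=2, x=2 ← equal!
After step 6: a=0, x=2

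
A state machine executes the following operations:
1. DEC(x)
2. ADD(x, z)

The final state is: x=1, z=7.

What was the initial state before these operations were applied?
x=-5, z=7

Working backwards:
Final state: x=1, z=7
Before step 2 (ADD(x, z)): x=-6, z=7
Before step 1 (DEC(x)): x=-5, z=7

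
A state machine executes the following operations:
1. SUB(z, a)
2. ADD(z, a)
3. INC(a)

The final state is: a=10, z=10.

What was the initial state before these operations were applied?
a=9, z=10

Working backwards:
Final state: a=10, z=10
Before step 3 (INC(a)): a=9, z=10
Before step 2 (ADD(z, a)): a=9, z=1
Before step 1 (SUB(z, a)): a=9, z=10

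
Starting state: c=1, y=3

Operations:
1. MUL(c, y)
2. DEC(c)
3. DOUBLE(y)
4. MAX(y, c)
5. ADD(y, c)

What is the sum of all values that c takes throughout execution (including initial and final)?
12

Values of c at each step:
Initial: c = 1
After step 1: c = 3
After step 2: c = 2
After step 3: c = 2
After step 4: c = 2
After step 5: c = 2
Sum = 1 + 3 + 2 + 2 + 2 + 2 = 12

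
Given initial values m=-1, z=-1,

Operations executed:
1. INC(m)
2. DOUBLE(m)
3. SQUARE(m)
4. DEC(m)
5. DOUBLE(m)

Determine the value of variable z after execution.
z = -1

Tracing execution:
Step 1: INC(m) → z = -1
Step 2: DOUBLE(m) → z = -1
Step 3: SQUARE(m) → z = -1
Step 4: DEC(m) → z = -1
Step 5: DOUBLE(m) → z = -1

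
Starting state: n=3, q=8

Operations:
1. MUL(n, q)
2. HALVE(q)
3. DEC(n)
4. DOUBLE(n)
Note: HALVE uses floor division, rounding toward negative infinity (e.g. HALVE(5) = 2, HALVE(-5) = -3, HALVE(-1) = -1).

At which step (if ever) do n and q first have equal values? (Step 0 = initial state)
Never

n and q never become equal during execution.

Comparing values at each step:
Initial: n=3, q=8
After step 1: n=24, q=8
After step 2: n=24, q=4
After step 3: n=23, q=4
After step 4: n=46, q=4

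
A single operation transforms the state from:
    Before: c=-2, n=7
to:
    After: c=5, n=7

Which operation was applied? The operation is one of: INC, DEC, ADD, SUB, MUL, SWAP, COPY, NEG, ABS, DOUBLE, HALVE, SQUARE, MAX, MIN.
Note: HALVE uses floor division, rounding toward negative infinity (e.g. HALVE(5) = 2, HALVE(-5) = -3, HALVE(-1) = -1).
ADD(c, n)

Analyzing the change:
Before: c=-2, n=7
After: c=5, n=7
Variable c changed from -2 to 5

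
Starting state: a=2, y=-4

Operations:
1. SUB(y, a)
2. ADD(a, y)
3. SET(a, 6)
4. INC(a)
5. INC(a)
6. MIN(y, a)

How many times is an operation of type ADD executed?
1

Counting ADD operations:
Step 2: ADD(a, y) ← ADD
Total: 1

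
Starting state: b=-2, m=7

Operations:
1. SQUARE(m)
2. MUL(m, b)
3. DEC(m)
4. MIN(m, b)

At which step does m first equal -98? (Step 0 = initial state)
Step 2

Tracing m:
Initial: m = 7
After step 1: m = 49
After step 2: m = -98 ← first occurrence
After step 3: m = -99
After step 4: m = -99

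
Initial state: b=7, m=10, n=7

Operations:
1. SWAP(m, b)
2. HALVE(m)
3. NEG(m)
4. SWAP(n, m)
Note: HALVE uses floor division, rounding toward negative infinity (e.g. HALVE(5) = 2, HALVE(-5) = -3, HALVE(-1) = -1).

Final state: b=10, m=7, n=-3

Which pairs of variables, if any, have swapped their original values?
(b, m)

Comparing initial and final values:
b: 7 → 10
n: 7 → -3
m: 10 → 7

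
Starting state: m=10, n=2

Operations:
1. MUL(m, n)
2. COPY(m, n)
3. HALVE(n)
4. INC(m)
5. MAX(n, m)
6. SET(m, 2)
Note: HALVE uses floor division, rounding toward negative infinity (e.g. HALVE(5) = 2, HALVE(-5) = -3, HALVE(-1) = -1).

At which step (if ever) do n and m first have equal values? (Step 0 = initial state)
Step 2

n and m first become equal after step 2.

Comparing values at each step:
Initial: n=2, m=10
After step 1: n=2, m=20
After step 2: n=2, m=2 ← equal!
After step 3: n=1, m=2
After step 4: n=1, m=3
After step 5: n=3, m=3 ← equal!
After step 6: n=3, m=2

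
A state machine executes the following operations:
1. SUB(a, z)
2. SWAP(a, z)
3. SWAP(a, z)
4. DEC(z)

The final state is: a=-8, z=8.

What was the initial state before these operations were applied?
a=1, z=9

Working backwards:
Final state: a=-8, z=8
Before step 4 (DEC(z)): a=-8, z=9
Before step 3 (SWAP(a, z)): a=9, z=-8
Before step 2 (SWAP(a, z)): a=-8, z=9
Before step 1 (SUB(a, z)): a=1, z=9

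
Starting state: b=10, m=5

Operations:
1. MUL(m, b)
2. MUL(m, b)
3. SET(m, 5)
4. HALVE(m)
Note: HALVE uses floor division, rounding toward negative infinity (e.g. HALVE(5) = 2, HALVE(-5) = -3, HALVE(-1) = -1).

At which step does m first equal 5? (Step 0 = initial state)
Step 0

Tracing m:
Initial: m = 5 ← first occurrence
After step 1: m = 50
After step 2: m = 500
After step 3: m = 5
After step 4: m = 2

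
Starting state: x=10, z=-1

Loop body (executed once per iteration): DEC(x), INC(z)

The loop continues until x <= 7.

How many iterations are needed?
3

Tracing iterations:
Initial: x=10, z=-1
After iteration 1: x=9, z=0
After iteration 2: x=8, z=1
After iteration 3: x=7, z=2
x <= 7 now holds, so the loop exits after 3 iterations.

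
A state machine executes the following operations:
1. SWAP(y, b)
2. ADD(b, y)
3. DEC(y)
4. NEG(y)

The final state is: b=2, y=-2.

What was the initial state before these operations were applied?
b=3, y=-1

Working backwards:
Final state: b=2, y=-2
Before step 4 (NEG(y)): b=2, y=2
Before step 3 (DEC(y)): b=2, y=3
Before step 2 (ADD(b, y)): b=-1, y=3
Before step 1 (SWAP(y, b)): b=3, y=-1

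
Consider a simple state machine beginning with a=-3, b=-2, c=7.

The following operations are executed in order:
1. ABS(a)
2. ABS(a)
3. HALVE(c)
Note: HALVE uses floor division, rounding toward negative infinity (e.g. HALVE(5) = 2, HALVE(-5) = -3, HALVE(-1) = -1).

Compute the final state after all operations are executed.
{a: 3, b: -2, c: 3}

Step-by-step execution:
Initial: a=-3, b=-2, c=7
After step 1 (ABS(a)): a=3, b=-2, c=7
After step 2 (ABS(a)): a=3, b=-2, c=7
After step 3 (HALVE(c)): a=3, b=-2, c=3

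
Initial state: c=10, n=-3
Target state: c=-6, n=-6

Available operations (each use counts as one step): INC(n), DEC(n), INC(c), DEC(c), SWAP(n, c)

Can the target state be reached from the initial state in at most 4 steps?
No

The target state cannot be reached within 4 steps.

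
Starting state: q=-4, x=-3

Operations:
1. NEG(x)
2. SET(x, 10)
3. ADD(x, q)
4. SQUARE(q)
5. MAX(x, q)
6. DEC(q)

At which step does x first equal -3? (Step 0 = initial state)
Step 0

Tracing x:
Initial: x = -3 ← first occurrence
After step 1: x = 3
After step 2: x = 10
After step 3: x = 6
After step 4: x = 6
After step 5: x = 16
After step 6: x = 16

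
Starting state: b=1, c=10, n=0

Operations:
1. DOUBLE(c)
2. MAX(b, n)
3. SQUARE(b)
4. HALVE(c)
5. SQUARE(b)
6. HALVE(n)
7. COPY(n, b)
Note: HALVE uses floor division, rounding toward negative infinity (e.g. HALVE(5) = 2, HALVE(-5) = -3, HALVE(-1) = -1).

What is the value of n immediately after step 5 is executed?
n = 0

Tracing n through execution:
Initial: n = 0
After step 1 (DOUBLE(c)): n = 0
After step 2 (MAX(b, n)): n = 0
After step 3 (SQUARE(b)): n = 0
After step 4 (HALVE(c)): n = 0
After step 5 (SQUARE(b)): n = 0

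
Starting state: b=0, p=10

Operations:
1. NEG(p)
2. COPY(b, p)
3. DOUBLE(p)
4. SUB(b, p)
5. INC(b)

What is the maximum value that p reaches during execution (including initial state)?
10

Values of p at each step:
Initial: p = 10 ← maximum
After step 1: p = -10
After step 2: p = -10
After step 3: p = -20
After step 4: p = -20
After step 5: p = -20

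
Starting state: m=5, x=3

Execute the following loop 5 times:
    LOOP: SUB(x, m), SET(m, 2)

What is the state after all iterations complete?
m=2, x=-10

Iteration trace:
Start: m=5, x=3
After iteration 1: m=2, x=-2
After iteration 2: m=2, x=-4
After iteration 3: m=2, x=-6
After iteration 4: m=2, x=-8
After iteration 5: m=2, x=-10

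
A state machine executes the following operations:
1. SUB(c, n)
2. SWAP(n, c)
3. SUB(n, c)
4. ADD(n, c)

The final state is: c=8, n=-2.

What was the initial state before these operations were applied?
c=6, n=8

Working backwards:
Final state: c=8, n=-2
Before step 4 (ADD(n, c)): c=8, n=-10
Before step 3 (SUB(n, c)): c=8, n=-2
Before step 2 (SWAP(n, c)): c=-2, n=8
Before step 1 (SUB(c, n)): c=6, n=8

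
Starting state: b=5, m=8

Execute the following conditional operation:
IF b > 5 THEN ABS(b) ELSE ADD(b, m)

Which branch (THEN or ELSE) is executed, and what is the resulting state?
Branch: ELSE, Final state: b=13, m=8

Evaluating condition: b > 5
b = 5
Condition is False, so ELSE branch executes
After ADD(b, m): b=13, m=8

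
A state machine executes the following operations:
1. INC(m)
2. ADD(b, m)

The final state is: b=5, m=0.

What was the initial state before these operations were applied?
b=5, m=-1

Working backwards:
Final state: b=5, m=0
Before step 2 (ADD(b, m)): b=5, m=0
Before step 1 (INC(m)): b=5, m=-1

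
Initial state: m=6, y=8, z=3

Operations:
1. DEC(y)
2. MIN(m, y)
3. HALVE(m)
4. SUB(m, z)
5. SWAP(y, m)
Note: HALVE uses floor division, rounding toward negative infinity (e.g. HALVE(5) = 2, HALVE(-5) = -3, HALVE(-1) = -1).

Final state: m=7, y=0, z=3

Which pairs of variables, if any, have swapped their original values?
None

Comparing initial and final values:
z: 3 → 3
y: 8 → 0
m: 6 → 7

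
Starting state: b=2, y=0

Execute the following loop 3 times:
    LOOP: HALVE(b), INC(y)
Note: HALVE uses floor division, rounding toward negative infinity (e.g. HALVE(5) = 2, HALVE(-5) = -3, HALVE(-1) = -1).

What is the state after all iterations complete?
b=0, y=3

Iteration trace:
Start: b=2, y=0
After iteration 1: b=1, y=1
After iteration 2: b=0, y=2
After iteration 3: b=0, y=3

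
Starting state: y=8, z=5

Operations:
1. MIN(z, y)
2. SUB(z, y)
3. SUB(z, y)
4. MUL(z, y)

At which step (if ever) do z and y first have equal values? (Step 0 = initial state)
Never

z and y never become equal during execution.

Comparing values at each step:
Initial: z=5, y=8
After step 1: z=5, y=8
After step 2: z=-3, y=8
After step 3: z=-11, y=8
After step 4: z=-88, y=8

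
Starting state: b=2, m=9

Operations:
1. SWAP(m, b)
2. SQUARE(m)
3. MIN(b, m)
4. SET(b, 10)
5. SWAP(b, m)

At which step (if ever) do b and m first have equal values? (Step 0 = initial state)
Step 3

b and m first become equal after step 3.

Comparing values at each step:
Initial: b=2, m=9
After step 1: b=9, m=2
After step 2: b=9, m=4
After step 3: b=4, m=4 ← equal!
After step 4: b=10, m=4
After step 5: b=4, m=10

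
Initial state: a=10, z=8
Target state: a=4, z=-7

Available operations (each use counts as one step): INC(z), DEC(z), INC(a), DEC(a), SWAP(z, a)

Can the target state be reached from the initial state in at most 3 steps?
No

The target state cannot be reached within 3 steps.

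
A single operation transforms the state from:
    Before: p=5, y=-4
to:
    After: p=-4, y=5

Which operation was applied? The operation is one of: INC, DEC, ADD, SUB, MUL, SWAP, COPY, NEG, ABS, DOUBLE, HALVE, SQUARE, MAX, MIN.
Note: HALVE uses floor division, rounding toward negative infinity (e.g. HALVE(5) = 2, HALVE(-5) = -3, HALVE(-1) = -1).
SWAP(p, y)

Analyzing the change:
Before: p=5, y=-4
After: p=-4, y=5
Variable p changed from 5 to -4
Variable y changed from -4 to 5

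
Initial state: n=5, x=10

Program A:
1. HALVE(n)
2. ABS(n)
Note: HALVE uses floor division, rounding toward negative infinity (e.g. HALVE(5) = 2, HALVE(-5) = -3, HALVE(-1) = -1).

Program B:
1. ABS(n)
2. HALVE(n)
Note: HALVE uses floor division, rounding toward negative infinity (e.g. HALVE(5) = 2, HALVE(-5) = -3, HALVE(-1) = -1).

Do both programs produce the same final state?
Yes

Program A final state: n=2, x=10
Program B final state: n=2, x=10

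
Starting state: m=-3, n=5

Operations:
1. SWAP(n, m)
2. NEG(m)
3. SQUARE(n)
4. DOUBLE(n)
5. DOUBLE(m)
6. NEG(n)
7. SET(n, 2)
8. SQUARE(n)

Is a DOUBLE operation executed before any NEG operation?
No

First DOUBLE: step 4
First NEG: step 2
Since 4 > 2, NEG comes first.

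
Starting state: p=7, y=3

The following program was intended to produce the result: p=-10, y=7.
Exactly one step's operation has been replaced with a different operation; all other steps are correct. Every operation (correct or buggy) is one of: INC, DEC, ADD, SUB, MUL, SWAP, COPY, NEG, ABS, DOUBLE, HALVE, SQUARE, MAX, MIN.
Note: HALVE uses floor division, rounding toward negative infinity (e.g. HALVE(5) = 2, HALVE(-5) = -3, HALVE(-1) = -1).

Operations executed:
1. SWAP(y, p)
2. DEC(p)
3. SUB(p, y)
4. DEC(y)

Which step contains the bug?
Step 4

Trace with buggy code:
Initial: p=7, y=3
After step 1: p=3, y=7
After step 2: p=2, y=7
After step 3: p=-5, y=7
After step 4: p=-5, y=6
Actual final p=-5, y=6 ≠ expected p=-10, y=7.
Step 4 is the only position where a single-operation replacement can produce the expected result.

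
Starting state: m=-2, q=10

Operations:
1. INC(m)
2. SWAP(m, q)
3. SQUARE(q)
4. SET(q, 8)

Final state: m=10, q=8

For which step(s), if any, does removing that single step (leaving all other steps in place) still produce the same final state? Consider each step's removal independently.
Step(s) 1, 3

Testing removal of each single step:
Without step 1: final = m=10, q=8 (same)
Without step 2: final = m=-1, q=8 (different)
Without step 3: final = m=10, q=8 (same)
Without step 4: final = m=10, q=1 (different)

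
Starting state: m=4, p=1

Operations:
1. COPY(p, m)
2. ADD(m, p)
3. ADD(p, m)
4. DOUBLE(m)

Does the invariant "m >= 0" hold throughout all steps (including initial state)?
Yes

The invariant holds at every step.

State at each step:
Initial: m=4, p=1
After step 1: m=4, p=4
After step 2: m=8, p=4
After step 3: m=8, p=12
After step 4: m=16, p=12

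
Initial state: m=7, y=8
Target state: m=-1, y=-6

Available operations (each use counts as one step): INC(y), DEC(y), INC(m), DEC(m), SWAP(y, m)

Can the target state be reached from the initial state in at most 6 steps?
No

The target state cannot be reached within 6 steps.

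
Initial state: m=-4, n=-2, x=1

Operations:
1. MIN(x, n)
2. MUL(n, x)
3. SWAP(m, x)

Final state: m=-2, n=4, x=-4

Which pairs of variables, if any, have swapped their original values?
None

Comparing initial and final values:
m: -4 → -2
x: 1 → -4
n: -2 → 4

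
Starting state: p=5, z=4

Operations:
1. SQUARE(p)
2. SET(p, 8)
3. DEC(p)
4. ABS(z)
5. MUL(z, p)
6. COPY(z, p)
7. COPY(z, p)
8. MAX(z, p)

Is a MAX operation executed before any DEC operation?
No

First MAX: step 8
First DEC: step 3
Since 8 > 3, DEC comes first.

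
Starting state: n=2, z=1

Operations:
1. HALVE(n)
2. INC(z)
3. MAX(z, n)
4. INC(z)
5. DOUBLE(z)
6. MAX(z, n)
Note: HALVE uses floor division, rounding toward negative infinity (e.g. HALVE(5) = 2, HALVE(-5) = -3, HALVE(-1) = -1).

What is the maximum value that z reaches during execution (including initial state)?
6

Values of z at each step:
Initial: z = 1
After step 1: z = 1
After step 2: z = 2
After step 3: z = 2
After step 4: z = 3
After step 5: z = 6 ← maximum
After step 6: z = 6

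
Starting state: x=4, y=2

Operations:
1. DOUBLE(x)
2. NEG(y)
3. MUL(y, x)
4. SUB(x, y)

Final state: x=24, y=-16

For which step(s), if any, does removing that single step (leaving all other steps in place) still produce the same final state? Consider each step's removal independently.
None - removing any single step changes the final result

Testing removal of each single step:
Without step 1: final = x=12, y=-8 (different)
Without step 2: final = x=-8, y=16 (different)
Without step 3: final = x=10, y=-2 (different)
Without step 4: final = x=8, y=-16 (different)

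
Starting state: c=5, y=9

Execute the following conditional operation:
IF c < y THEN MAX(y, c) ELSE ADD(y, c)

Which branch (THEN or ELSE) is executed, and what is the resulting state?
Branch: THEN, Final state: c=5, y=9

Evaluating condition: c < y
c = 5, y = 9
Condition is True, so THEN branch executes
After MAX(y, c): c=5, y=9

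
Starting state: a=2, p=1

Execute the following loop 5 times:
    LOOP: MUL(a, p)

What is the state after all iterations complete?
a=2, p=1

Iteration trace:
Start: a=2, p=1
After iteration 1: a=2, p=1
After iteration 2: a=2, p=1
After iteration 3: a=2, p=1
After iteration 4: a=2, p=1
After iteration 5: a=2, p=1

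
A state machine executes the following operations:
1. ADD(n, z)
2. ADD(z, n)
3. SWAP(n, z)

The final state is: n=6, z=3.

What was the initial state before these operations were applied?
n=0, z=3

Working backwards:
Final state: n=6, z=3
Before step 3 (SWAP(n, z)): n=3, z=6
Before step 2 (ADD(z, n)): n=3, z=3
Before step 1 (ADD(n, z)): n=0, z=3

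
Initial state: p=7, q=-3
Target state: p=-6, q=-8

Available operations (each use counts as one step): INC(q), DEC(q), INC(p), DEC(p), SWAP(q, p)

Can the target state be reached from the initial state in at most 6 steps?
No

The target state cannot be reached within 6 steps.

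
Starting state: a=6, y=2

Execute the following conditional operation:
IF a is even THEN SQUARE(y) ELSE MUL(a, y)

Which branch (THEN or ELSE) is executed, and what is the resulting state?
Branch: THEN, Final state: a=6, y=4

Evaluating condition: a is even
Condition is True, so THEN branch executes
After SQUARE(y): a=6, y=4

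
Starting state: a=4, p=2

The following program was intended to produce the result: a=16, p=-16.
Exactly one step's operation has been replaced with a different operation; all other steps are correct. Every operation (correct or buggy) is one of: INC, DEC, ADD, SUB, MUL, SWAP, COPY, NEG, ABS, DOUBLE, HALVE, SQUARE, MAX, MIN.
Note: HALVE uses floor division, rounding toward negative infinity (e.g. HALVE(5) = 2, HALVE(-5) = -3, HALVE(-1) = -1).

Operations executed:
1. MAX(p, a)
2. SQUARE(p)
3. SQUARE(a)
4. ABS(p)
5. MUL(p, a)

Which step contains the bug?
Step 5

Trace with buggy code:
Initial: a=4, p=2
After step 1: a=4, p=4
After step 2: a=4, p=16
After step 3: a=16, p=16
After step 4: a=16, p=16
After step 5: a=16, p=256
Actual final a=16, p=256 ≠ expected a=16, p=-16.
Step 5 is the only position where a single-operation replacement can produce the expected result.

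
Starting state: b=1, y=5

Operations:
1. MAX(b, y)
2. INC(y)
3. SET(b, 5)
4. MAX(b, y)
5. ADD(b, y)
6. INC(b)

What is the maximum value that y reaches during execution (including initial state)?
6

Values of y at each step:
Initial: y = 5
After step 1: y = 5
After step 2: y = 6 ← maximum
After step 3: y = 6
After step 4: y = 6
After step 5: y = 6
After step 6: y = 6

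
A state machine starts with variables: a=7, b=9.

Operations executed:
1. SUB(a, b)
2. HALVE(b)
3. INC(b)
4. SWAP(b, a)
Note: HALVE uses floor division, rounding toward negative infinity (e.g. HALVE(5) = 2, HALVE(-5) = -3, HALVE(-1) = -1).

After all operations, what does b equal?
b = -2

Tracing execution:
Step 1: SUB(a, b) → b = 9
Step 2: HALVE(b) → b = 4
Step 3: INC(b) → b = 5
Step 4: SWAP(b, a) → b = -2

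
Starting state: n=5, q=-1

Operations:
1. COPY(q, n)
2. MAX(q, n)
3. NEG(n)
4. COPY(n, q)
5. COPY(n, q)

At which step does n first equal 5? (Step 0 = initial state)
Step 0

Tracing n:
Initial: n = 5 ← first occurrence
After step 1: n = 5
After step 2: n = 5
After step 3: n = -5
After step 4: n = 5
After step 5: n = 5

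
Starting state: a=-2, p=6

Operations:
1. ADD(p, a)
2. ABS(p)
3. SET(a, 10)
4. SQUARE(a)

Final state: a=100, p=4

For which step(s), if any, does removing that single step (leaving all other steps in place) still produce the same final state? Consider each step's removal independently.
Step(s) 2

Testing removal of each single step:
Without step 1: final = a=100, p=6 (different)
Without step 2: final = a=100, p=4 (same)
Without step 3: final = a=4, p=4 (different)
Without step 4: final = a=10, p=4 (different)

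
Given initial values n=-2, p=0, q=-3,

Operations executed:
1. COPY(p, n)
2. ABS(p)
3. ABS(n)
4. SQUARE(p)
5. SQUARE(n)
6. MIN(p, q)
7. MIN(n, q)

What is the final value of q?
q = -3

Tracing execution:
Step 1: COPY(p, n) → q = -3
Step 2: ABS(p) → q = -3
Step 3: ABS(n) → q = -3
Step 4: SQUARE(p) → q = -3
Step 5: SQUARE(n) → q = -3
Step 6: MIN(p, q) → q = -3
Step 7: MIN(n, q) → q = -3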